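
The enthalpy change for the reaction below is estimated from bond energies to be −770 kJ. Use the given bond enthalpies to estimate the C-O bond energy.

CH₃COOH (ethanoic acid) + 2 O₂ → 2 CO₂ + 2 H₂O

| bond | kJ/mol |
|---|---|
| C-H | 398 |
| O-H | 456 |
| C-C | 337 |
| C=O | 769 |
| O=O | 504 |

Let D be the C-O bond energy.
Σ(broken) = 1×337 + 3×398 + 1×D + 1×769 + 1×456 + 2×504 = 3764 + D
Σ(formed) = 4×769 + 4×456 = 4900
ΔH = Σ(broken) − Σ(formed) = (3764 + D) − (4900) = −1136 + D
Setting this equal to −770 kJ gives D = 366 kJ/mol.

D(C-O) ≈ 366 kJ/mol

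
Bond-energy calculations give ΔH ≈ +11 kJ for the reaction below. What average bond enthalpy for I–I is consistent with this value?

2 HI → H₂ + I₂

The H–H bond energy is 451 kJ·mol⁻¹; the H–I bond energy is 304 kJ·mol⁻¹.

Let D be the I–I bond energy.
Σ(broken) = 2×304 = 608
Σ(formed) = 1×451 + 1×D = 451 + D
ΔH = Σ(broken) − Σ(formed) = (608) − (451 + D) = +157 − D
Setting this equal to +11 kJ gives D = 146 kJ/mol.

D(I–I) ≈ 146 kJ/mol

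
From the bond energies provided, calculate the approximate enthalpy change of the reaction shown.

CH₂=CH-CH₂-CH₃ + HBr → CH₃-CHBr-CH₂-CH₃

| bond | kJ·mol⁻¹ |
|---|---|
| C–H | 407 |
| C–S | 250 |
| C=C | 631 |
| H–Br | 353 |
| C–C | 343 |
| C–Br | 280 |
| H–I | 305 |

ΔH ≈ −46 kJ

Bonds broken (reactants):
  C–C: 2 × 343 = 686
  C–H: 8 × 407 = 3256
  C=C: 1 × 631 = 631
  H–Br: 1 × 353 = 353
  Σ(broken) = 4926 kJ
Bonds formed (products):
  C–Br: 1 × 280 = 280
  C–C: 3 × 343 = 1029
  C–H: 9 × 407 = 3663
  Σ(formed) = 4972 kJ
ΔH = Σ(broken) − Σ(formed) = 4926 − 4972 = −46 kJ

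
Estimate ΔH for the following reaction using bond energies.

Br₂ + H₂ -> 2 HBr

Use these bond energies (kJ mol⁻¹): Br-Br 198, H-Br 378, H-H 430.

Bonds broken (reactants):
  Br-Br: 1 × 198 = 198
  H-H: 1 × 430 = 430
  Σ(broken) = 628 kJ
Bonds formed (products):
  H-Br: 2 × 378 = 756
  Σ(formed) = 756 kJ
ΔH = Σ(broken) − Σ(formed) = 628 − 756 = −128 kJ

ΔH ≈ −128 kJ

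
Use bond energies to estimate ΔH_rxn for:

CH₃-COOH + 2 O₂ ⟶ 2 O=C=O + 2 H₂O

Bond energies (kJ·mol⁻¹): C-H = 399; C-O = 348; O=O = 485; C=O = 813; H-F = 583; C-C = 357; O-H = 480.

ΔH ≈ −1007 kJ

Bonds broken (reactants):
  C-C: 1 × 357 = 357
  C-H: 3 × 399 = 1197
  C-O: 1 × 348 = 348
  C=O: 1 × 813 = 813
  O-H: 1 × 480 = 480
  O=O: 2 × 485 = 970
  Σ(broken) = 4165 kJ
Bonds formed (products):
  C=O: 4 × 813 = 3252
  O-H: 4 × 480 = 1920
  Σ(formed) = 5172 kJ
ΔH = Σ(broken) − Σ(formed) = 4165 − 5172 = −1007 kJ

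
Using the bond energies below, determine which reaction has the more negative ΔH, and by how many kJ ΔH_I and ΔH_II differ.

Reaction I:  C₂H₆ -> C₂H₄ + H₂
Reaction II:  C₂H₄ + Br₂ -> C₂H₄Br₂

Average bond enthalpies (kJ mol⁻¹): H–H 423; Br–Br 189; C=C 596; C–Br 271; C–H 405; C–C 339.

Reaction I:
  Bonds broken (reactants):
    C–C: 1 × 339 = 339
    C–H: 6 × 405 = 2430
    Σ(broken) = 2769 kJ
  Bonds formed (products):
    C–H: 4 × 405 = 1620
    C=C: 1 × 596 = 596
    H–H: 1 × 423 = 423
    Σ(formed) = 2639 kJ
  ΔH_I = 2769 − 2639 = +130 kJ
Reaction II:
  Bonds broken (reactants):
    Br–Br: 1 × 189 = 189
    C–H: 4 × 405 = 1620
    C=C: 1 × 596 = 596
    Σ(broken) = 2405 kJ
  Bonds formed (products):
    C–Br: 2 × 271 = 542
    C–C: 1 × 339 = 339
    C–H: 4 × 405 = 1620
    Σ(formed) = 2501 kJ
  ΔH_II = 2405 − 2501 = −96 kJ
ΔH_I − ΔH_II = +226 kJ, so reaction II has the more negative ΔH; |ΔH_I − ΔH_II| = 226 kJ.

Reaction II, by 226 kJ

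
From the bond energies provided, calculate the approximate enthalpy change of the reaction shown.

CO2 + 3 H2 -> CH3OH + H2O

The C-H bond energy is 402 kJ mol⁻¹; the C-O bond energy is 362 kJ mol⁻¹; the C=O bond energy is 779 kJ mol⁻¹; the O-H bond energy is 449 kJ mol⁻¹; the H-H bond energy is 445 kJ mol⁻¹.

Bonds broken (reactants):
  C=O: 2 × 779 = 1558
  H-H: 3 × 445 = 1335
  Σ(broken) = 2893 kJ
Bonds formed (products):
  C-H: 3 × 402 = 1206
  C-O: 1 × 362 = 362
  O-H: 3 × 449 = 1347
  Σ(formed) = 2915 kJ
ΔH = Σ(broken) − Σ(formed) = 2893 − 2915 = −22 kJ

ΔH ≈ −22 kJ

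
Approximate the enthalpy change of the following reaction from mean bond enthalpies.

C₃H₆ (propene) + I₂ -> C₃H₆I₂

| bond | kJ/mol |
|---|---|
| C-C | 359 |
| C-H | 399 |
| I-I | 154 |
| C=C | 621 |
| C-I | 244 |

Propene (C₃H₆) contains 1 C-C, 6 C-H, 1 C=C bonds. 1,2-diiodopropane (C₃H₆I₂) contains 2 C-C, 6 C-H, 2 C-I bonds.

ΔH ≈ −72 kJ

Bonds broken (reactants):
  C-C: 1 × 359 = 359
  C-H: 6 × 399 = 2394
  C=C: 1 × 621 = 621
  I-I: 1 × 154 = 154
  Σ(broken) = 3528 kJ
Bonds formed (products):
  C-C: 2 × 359 = 718
  C-H: 6 × 399 = 2394
  C-I: 2 × 244 = 488
  Σ(formed) = 3600 kJ
ΔH = Σ(broken) − Σ(formed) = 3528 − 3600 = −72 kJ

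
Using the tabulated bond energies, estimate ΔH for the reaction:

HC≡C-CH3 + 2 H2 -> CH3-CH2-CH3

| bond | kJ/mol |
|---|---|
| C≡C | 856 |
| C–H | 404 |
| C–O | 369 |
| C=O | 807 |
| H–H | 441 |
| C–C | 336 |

ΔH ≈ −214 kJ

Bonds broken (reactants):
  C≡C: 1 × 856 = 856
  C–C: 1 × 336 = 336
  C–H: 4 × 404 = 1616
  H–H: 2 × 441 = 882
  Σ(broken) = 3690 kJ
Bonds formed (products):
  C–C: 2 × 336 = 672
  C–H: 8 × 404 = 3232
  Σ(formed) = 3904 kJ
ΔH = Σ(broken) − Σ(formed) = 3690 − 3904 = −214 kJ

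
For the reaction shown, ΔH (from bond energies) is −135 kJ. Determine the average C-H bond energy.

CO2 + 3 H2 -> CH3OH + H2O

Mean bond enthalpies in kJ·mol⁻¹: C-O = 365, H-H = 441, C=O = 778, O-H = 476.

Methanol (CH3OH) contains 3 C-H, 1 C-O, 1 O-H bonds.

Let D be the C-H bond energy.
Σ(broken) = 2×778 + 3×441 = 2879
Σ(formed) = 3×D + 1×365 + 3×476 = 1793 + 3D
ΔH = Σ(broken) − Σ(formed) = (2879) − (1793 + 3D) = +1086 − 3D
Setting this equal to −135 kJ gives 3D = 1221, so D = 407 kJ/mol.

D(C-H) ≈ 407 kJ/mol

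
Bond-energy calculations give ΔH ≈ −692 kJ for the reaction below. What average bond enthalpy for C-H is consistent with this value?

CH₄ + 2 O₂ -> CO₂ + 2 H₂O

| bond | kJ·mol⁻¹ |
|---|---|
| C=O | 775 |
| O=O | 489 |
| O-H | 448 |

Let D be the C-H bond energy.
Σ(broken) = 4×D + 2×489 = 978 + 4D
Σ(formed) = 2×775 + 4×448 = 3342
ΔH = Σ(broken) − Σ(formed) = (978 + 4D) − (3342) = −2364 + 4D
Setting this equal to −692 kJ gives 4D = 1672, so D = 418 kJ/mol.

D(C-H) ≈ 418 kJ/mol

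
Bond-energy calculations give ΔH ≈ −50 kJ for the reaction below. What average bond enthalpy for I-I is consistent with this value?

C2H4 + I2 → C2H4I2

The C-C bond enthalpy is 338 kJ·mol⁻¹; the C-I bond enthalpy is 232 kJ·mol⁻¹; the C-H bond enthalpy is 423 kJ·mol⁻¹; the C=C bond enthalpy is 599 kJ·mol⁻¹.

Let D be the I-I bond energy.
Σ(broken) = 4×423 + 1×599 + 1×D = 2291 + D
Σ(formed) = 1×338 + 4×423 + 2×232 = 2494
ΔH = Σ(broken) − Σ(formed) = (2291 + D) − (2494) = −203 + D
Setting this equal to −50 kJ gives D = 153 kJ/mol.

D(I-I) ≈ 153 kJ/mol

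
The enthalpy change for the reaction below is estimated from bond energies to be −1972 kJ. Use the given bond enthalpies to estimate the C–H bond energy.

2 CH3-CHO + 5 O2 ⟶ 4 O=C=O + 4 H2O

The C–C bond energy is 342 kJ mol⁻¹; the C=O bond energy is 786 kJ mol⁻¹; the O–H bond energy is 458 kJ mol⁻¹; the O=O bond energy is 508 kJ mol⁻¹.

Let D be the C–H bond energy.
Σ(broken) = 2×342 + 8×D + 2×786 + 5×508 = 4796 + 8D
Σ(formed) = 8×786 + 8×458 = 9952
ΔH = Σ(broken) − Σ(formed) = (4796 + 8D) − (9952) = −5156 + 8D
Setting this equal to −1972 kJ gives 8D = 3184, so D = 398 kJ/mol.

D(C–H) ≈ 398 kJ/mol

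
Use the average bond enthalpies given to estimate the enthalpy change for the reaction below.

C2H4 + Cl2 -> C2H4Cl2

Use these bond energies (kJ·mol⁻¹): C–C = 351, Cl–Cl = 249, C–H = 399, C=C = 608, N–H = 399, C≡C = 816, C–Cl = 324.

Bonds broken (reactants):
  C–H: 4 × 399 = 1596
  C=C: 1 × 608 = 608
  Cl–Cl: 1 × 249 = 249
  Σ(broken) = 2453 kJ
Bonds formed (products):
  C–C: 1 × 351 = 351
  C–Cl: 2 × 324 = 648
  C–H: 4 × 399 = 1596
  Σ(formed) = 2595 kJ
ΔH = Σ(broken) − Σ(formed) = 2453 − 2595 = −142 kJ

ΔH ≈ −142 kJ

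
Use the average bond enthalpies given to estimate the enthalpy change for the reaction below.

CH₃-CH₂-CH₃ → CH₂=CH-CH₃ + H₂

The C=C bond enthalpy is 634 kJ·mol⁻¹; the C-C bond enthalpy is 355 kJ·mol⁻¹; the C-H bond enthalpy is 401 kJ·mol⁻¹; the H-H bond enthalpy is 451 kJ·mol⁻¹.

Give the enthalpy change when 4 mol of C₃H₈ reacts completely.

Bonds broken (reactants):
  C-C: 2 × 355 = 710
  C-H: 8 × 401 = 3208
  Σ(broken) = 3918 kJ
Bonds formed (products):
  C-C: 1 × 355 = 355
  C-H: 6 × 401 = 2406
  C=C: 1 × 634 = 634
  H-H: 1 × 451 = 451
  Σ(formed) = 3846 kJ
ΔH = Σ(broken) − Σ(formed) = 3918 − 3846 = +72 kJ
For 4× the reaction as written: 4 × (+72) = +288 kJ

ΔH = +288 kJ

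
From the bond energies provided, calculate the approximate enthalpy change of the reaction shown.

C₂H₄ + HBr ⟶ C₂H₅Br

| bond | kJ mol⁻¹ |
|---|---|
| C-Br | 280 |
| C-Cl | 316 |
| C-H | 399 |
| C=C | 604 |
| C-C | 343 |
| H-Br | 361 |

ΔH ≈ −57 kJ

Bonds broken (reactants):
  C-H: 4 × 399 = 1596
  C=C: 1 × 604 = 604
  H-Br: 1 × 361 = 361
  Σ(broken) = 2561 kJ
Bonds formed (products):
  C-Br: 1 × 280 = 280
  C-C: 1 × 343 = 343
  C-H: 5 × 399 = 1995
  Σ(formed) = 2618 kJ
ΔH = Σ(broken) − Σ(formed) = 2561 − 2618 = −57 kJ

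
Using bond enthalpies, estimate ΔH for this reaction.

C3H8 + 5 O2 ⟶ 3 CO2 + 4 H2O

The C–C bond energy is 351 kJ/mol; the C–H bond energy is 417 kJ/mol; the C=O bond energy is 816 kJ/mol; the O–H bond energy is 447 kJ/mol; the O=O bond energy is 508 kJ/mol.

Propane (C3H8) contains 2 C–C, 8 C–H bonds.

ΔH ≈ −1894 kJ

Bonds broken (reactants):
  C–C: 2 × 351 = 702
  C–H: 8 × 417 = 3336
  O=O: 5 × 508 = 2540
  Σ(broken) = 6578 kJ
Bonds formed (products):
  C=O: 6 × 816 = 4896
  O–H: 8 × 447 = 3576
  Σ(formed) = 8472 kJ
ΔH = Σ(broken) − Σ(formed) = 6578 − 8472 = −1894 kJ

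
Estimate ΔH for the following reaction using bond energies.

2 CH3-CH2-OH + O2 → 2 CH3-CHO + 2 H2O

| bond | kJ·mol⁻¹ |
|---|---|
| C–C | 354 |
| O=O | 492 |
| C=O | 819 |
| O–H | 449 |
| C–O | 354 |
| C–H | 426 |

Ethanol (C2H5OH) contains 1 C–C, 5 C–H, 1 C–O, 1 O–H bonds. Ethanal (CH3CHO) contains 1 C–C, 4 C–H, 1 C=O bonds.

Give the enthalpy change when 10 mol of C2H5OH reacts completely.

Bonds broken (reactants):
  C–C: 2 × 354 = 708
  C–H: 10 × 426 = 4260
  C–O: 2 × 354 = 708
  O–H: 2 × 449 = 898
  O=O: 1 × 492 = 492
  Σ(broken) = 7066 kJ
Bonds formed (products):
  C–C: 2 × 354 = 708
  C–H: 8 × 426 = 3408
  C=O: 2 × 819 = 1638
  O–H: 4 × 449 = 1796
  Σ(formed) = 7550 kJ
ΔH = Σ(broken) − Σ(formed) = 7066 − 7550 = −484 kJ
For 5× the reaction as written: 5 × (−484) = −2420 kJ

ΔH = −2420 kJ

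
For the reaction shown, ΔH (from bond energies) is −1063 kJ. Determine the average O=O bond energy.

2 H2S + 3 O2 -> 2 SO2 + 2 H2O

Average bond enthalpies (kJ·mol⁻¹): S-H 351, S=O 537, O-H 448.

Let D be the O=O bond energy.
Σ(broken) = 3×D + 4×351 = 1404 + 3D
Σ(formed) = 4×448 + 4×537 = 3940
ΔH = Σ(broken) − Σ(formed) = (1404 + 3D) − (3940) = −2536 + 3D
Setting this equal to −1063 kJ gives 3D = 1473, so D = 491 kJ/mol.

D(O=O) ≈ 491 kJ/mol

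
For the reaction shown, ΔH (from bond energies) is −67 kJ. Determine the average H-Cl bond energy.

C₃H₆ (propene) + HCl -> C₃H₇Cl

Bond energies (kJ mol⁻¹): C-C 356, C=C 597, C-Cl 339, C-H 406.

Let D be the H-Cl bond energy.
Σ(broken) = 1×356 + 6×406 + 1×597 + 1×D = 3389 + D
Σ(formed) = 2×356 + 1×339 + 7×406 = 3893
ΔH = Σ(broken) − Σ(formed) = (3389 + D) − (3893) = −504 + D
Setting this equal to −67 kJ gives D = 437 kJ/mol.

D(H-Cl) ≈ 437 kJ/mol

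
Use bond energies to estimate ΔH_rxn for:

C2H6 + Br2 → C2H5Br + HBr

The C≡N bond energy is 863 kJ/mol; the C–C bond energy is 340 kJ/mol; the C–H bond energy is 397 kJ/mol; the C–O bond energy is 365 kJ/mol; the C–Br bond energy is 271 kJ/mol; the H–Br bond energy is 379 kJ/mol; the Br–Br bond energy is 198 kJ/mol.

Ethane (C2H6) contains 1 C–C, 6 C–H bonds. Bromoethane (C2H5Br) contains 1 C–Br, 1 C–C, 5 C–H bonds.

Bonds broken (reactants):
  Br–Br: 1 × 198 = 198
  C–C: 1 × 340 = 340
  C–H: 6 × 397 = 2382
  Σ(broken) = 2920 kJ
Bonds formed (products):
  C–Br: 1 × 271 = 271
  C–C: 1 × 340 = 340
  C–H: 5 × 397 = 1985
  H–Br: 1 × 379 = 379
  Σ(formed) = 2975 kJ
ΔH = Σ(broken) − Σ(formed) = 2920 − 2975 = −55 kJ

ΔH ≈ −55 kJ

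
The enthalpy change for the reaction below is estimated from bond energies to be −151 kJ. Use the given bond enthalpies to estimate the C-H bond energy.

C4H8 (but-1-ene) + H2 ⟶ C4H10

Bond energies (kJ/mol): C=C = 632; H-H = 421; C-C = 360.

Let D be the C-H bond energy.
Σ(broken) = 2×360 + 8×D + 1×632 + 1×421 = 1773 + 8D
Σ(formed) = 3×360 + 10×D = 1080 + 10D
ΔH = Σ(broken) − Σ(formed) = (1773 + 8D) − (1080 + 10D) = +693 − 2D
Setting this equal to −151 kJ gives 2D = 844, so D = 422 kJ/mol.

D(C-H) ≈ 422 kJ/mol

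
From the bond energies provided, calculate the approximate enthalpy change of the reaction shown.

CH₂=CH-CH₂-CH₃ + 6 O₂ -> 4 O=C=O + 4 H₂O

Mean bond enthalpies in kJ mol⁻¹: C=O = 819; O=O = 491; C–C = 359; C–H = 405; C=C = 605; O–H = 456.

Bonds broken (reactants):
  C–C: 2 × 359 = 718
  C–H: 8 × 405 = 3240
  C=C: 1 × 605 = 605
  O=O: 6 × 491 = 2946
  Σ(broken) = 7509 kJ
Bonds formed (products):
  C=O: 8 × 819 = 6552
  O–H: 8 × 456 = 3648
  Σ(formed) = 10200 kJ
ΔH = Σ(broken) − Σ(formed) = 7509 − 10200 = −2691 kJ

ΔH ≈ −2691 kJ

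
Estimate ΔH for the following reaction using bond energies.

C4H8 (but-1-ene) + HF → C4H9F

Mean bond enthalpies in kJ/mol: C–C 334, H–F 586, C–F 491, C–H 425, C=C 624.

ΔH ≈ −40 kJ

Bonds broken (reactants):
  C–C: 2 × 334 = 668
  C–H: 8 × 425 = 3400
  C=C: 1 × 624 = 624
  H–F: 1 × 586 = 586
  Σ(broken) = 5278 kJ
Bonds formed (products):
  C–C: 3 × 334 = 1002
  C–F: 1 × 491 = 491
  C–H: 9 × 425 = 3825
  Σ(formed) = 5318 kJ
ΔH = Σ(broken) − Σ(formed) = 5278 − 5318 = −40 kJ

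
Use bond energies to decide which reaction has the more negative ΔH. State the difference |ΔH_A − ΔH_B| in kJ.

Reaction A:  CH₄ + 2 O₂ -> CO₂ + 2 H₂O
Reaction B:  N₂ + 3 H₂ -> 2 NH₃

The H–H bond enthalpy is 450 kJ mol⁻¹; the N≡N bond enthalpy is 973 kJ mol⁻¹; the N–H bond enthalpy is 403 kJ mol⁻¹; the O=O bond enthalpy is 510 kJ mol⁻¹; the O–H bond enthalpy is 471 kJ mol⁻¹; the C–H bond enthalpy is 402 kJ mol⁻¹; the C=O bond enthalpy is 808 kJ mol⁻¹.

Reaction A:
  Bonds broken (reactants):
    C–H: 4 × 402 = 1608
    O=O: 2 × 510 = 1020
    Σ(broken) = 2628 kJ
  Bonds formed (products):
    C=O: 2 × 808 = 1616
    O–H: 4 × 471 = 1884
    Σ(formed) = 3500 kJ
  ΔH_A = 2628 − 3500 = −872 kJ
Reaction B:
  Bonds broken (reactants):
    H–H: 3 × 450 = 1350
    N≡N: 1 × 973 = 973
    Σ(broken) = 2323 kJ
  Bonds formed (products):
    N–H: 6 × 403 = 2418
    Σ(formed) = 2418 kJ
  ΔH_B = 2323 − 2418 = −95 kJ
ΔH_A − ΔH_B = −777 kJ, so reaction A has the more negative ΔH; |ΔH_A − ΔH_B| = 777 kJ.

Reaction A, by 777 kJ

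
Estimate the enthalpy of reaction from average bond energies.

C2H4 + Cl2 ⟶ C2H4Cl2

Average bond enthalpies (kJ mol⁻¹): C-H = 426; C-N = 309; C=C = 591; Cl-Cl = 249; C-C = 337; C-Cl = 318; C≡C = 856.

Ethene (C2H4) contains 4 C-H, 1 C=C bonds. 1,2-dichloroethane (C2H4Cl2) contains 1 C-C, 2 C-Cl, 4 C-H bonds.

ΔH ≈ −133 kJ

Bonds broken (reactants):
  C-H: 4 × 426 = 1704
  C=C: 1 × 591 = 591
  Cl-Cl: 1 × 249 = 249
  Σ(broken) = 2544 kJ
Bonds formed (products):
  C-C: 1 × 337 = 337
  C-Cl: 2 × 318 = 636
  C-H: 4 × 426 = 1704
  Σ(formed) = 2677 kJ
ΔH = Σ(broken) − Σ(formed) = 2544 − 2677 = −133 kJ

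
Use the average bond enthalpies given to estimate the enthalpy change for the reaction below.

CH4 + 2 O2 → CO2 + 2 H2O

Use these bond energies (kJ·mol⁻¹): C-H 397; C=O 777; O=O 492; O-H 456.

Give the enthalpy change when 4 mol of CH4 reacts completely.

Bonds broken (reactants):
  C-H: 4 × 397 = 1588
  O=O: 2 × 492 = 984
  Σ(broken) = 2572 kJ
Bonds formed (products):
  C=O: 2 × 777 = 1554
  O-H: 4 × 456 = 1824
  Σ(formed) = 3378 kJ
ΔH = Σ(broken) − Σ(formed) = 2572 − 3378 = −806 kJ
For 4× the reaction as written: 4 × (−806) = −3224 kJ

ΔH = −3224 kJ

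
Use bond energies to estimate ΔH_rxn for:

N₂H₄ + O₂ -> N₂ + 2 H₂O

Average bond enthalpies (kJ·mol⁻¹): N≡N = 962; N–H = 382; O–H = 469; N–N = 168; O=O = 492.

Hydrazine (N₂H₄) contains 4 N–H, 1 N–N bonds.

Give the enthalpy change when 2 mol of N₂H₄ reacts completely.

Bonds broken (reactants):
  N–H: 4 × 382 = 1528
  N–N: 1 × 168 = 168
  O=O: 1 × 492 = 492
  Σ(broken) = 2188 kJ
Bonds formed (products):
  N≡N: 1 × 962 = 962
  O–H: 4 × 469 = 1876
  Σ(formed) = 2838 kJ
ΔH = Σ(broken) − Σ(formed) = 2188 − 2838 = −650 kJ
For 2× the reaction as written: 2 × (−650) = −1300 kJ

ΔH = −1300 kJ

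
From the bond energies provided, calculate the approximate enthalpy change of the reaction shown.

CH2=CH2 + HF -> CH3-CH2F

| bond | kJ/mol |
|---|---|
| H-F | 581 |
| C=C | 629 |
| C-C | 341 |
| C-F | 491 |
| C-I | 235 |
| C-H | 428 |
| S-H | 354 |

Bonds broken (reactants):
  C-H: 4 × 428 = 1712
  C=C: 1 × 629 = 629
  H-F: 1 × 581 = 581
  Σ(broken) = 2922 kJ
Bonds formed (products):
  C-C: 1 × 341 = 341
  C-F: 1 × 491 = 491
  C-H: 5 × 428 = 2140
  Σ(formed) = 2972 kJ
ΔH = Σ(broken) − Σ(formed) = 2922 − 2972 = −50 kJ

ΔH ≈ −50 kJ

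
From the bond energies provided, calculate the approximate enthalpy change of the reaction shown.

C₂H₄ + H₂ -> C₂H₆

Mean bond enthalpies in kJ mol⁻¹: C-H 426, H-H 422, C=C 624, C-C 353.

Bonds broken (reactants):
  C-H: 4 × 426 = 1704
  C=C: 1 × 624 = 624
  H-H: 1 × 422 = 422
  Σ(broken) = 2750 kJ
Bonds formed (products):
  C-C: 1 × 353 = 353
  C-H: 6 × 426 = 2556
  Σ(formed) = 2909 kJ
ΔH = Σ(broken) − Σ(formed) = 2750 − 2909 = −159 kJ

ΔH ≈ −159 kJ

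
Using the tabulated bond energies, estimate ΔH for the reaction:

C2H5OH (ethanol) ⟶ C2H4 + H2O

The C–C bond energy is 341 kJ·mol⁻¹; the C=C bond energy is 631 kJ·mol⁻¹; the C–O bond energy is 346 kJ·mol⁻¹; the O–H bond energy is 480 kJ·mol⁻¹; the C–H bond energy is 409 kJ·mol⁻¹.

ΔH ≈ −15 kJ

Bonds broken (reactants):
  C–C: 1 × 341 = 341
  C–H: 5 × 409 = 2045
  C–O: 1 × 346 = 346
  O–H: 1 × 480 = 480
  Σ(broken) = 3212 kJ
Bonds formed (products):
  C–H: 4 × 409 = 1636
  C=C: 1 × 631 = 631
  O–H: 2 × 480 = 960
  Σ(formed) = 3227 kJ
ΔH = Σ(broken) − Σ(formed) = 3212 − 3227 = −15 kJ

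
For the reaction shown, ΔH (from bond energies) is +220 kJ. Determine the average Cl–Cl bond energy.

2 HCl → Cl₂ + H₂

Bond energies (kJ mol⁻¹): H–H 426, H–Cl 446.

Let D be the Cl–Cl bond energy.
Σ(broken) = 2×446 = 892
Σ(formed) = 1×D + 1×426 = 426 + D
ΔH = Σ(broken) − Σ(formed) = (892) − (426 + D) = +466 − D
Setting this equal to +220 kJ gives D = 246 kJ/mol.

D(Cl–Cl) ≈ 246 kJ/mol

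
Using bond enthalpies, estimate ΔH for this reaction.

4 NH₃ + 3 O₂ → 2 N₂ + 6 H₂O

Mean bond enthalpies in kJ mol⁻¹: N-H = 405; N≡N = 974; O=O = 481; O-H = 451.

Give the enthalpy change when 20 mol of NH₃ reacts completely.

Bonds broken (reactants):
  N-H: 12 × 405 = 4860
  O=O: 3 × 481 = 1443
  Σ(broken) = 6303 kJ
Bonds formed (products):
  N≡N: 2 × 974 = 1948
  O-H: 12 × 451 = 5412
  Σ(formed) = 7360 kJ
ΔH = Σ(broken) − Σ(formed) = 6303 − 7360 = −1057 kJ
For 5× the reaction as written: 5 × (−1057) = −5285 kJ

ΔH = −5285 kJ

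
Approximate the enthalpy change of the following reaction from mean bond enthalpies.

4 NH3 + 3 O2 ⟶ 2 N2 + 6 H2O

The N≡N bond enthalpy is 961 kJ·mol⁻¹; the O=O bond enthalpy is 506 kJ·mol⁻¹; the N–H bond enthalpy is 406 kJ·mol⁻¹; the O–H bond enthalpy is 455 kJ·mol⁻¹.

Bonds broken (reactants):
  N–H: 12 × 406 = 4872
  O=O: 3 × 506 = 1518
  Σ(broken) = 6390 kJ
Bonds formed (products):
  N≡N: 2 × 961 = 1922
  O–H: 12 × 455 = 5460
  Σ(formed) = 7382 kJ
ΔH = Σ(broken) − Σ(formed) = 6390 − 7382 = −992 kJ

ΔH ≈ −992 kJ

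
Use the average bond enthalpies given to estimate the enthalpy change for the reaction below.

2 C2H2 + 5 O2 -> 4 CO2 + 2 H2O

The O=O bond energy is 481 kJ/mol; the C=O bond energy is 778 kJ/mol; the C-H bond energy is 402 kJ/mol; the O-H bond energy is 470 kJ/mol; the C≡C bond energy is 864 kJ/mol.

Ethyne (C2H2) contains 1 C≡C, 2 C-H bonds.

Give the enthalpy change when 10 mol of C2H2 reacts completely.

Bonds broken (reactants):
  C≡C: 2 × 864 = 1728
  C-H: 4 × 402 = 1608
  O=O: 5 × 481 = 2405
  Σ(broken) = 5741 kJ
Bonds formed (products):
  C=O: 8 × 778 = 6224
  O-H: 4 × 470 = 1880
  Σ(formed) = 8104 kJ
ΔH = Σ(broken) − Σ(formed) = 5741 − 8104 = −2363 kJ
For 5× the reaction as written: 5 × (−2363) = −11815 kJ

ΔH = −11815 kJ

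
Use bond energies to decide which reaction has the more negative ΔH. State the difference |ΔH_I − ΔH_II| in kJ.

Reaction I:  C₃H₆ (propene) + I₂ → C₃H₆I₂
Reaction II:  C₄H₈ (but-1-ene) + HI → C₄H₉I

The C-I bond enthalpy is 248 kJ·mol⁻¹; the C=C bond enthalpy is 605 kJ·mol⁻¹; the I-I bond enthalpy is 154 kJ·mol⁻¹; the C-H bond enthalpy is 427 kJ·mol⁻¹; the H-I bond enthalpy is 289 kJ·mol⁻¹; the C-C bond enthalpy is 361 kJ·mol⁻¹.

Reaction II, by 44 kJ

Reaction I:
  Bonds broken (reactants):
    C-C: 1 × 361 = 361
    C-H: 6 × 427 = 2562
    C=C: 1 × 605 = 605
    I-I: 1 × 154 = 154
    Σ(broken) = 3682 kJ
  Bonds formed (products):
    C-C: 2 × 361 = 722
    C-H: 6 × 427 = 2562
    C-I: 2 × 248 = 496
    Σ(formed) = 3780 kJ
  ΔH_I = 3682 − 3780 = −98 kJ
Reaction II:
  Bonds broken (reactants):
    C-C: 2 × 361 = 722
    C-H: 8 × 427 = 3416
    C=C: 1 × 605 = 605
    H-I: 1 × 289 = 289
    Σ(broken) = 5032 kJ
  Bonds formed (products):
    C-C: 3 × 361 = 1083
    C-H: 9 × 427 = 3843
    C-I: 1 × 248 = 248
    Σ(formed) = 5174 kJ
  ΔH_II = 5032 − 5174 = −142 kJ
ΔH_I − ΔH_II = +44 kJ, so reaction II has the more negative ΔH; |ΔH_I − ΔH_II| = 44 kJ.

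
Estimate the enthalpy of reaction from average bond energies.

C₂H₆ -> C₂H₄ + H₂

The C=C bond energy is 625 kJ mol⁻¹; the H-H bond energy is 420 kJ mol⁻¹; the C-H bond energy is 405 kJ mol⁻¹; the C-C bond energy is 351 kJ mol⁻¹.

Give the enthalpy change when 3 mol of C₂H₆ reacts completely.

ΔH = +348 kJ

Bonds broken (reactants):
  C-C: 1 × 351 = 351
  C-H: 6 × 405 = 2430
  Σ(broken) = 2781 kJ
Bonds formed (products):
  C-H: 4 × 405 = 1620
  C=C: 1 × 625 = 625
  H-H: 1 × 420 = 420
  Σ(formed) = 2665 kJ
ΔH = Σ(broken) − Σ(formed) = 2781 − 2665 = +116 kJ
For 3× the reaction as written: 3 × (+116) = +348 kJ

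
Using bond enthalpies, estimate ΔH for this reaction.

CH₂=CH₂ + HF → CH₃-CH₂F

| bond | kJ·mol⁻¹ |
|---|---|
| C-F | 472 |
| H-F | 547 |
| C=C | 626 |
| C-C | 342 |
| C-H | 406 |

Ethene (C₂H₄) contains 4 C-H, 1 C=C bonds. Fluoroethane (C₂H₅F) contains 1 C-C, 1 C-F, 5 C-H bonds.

Bonds broken (reactants):
  C-H: 4 × 406 = 1624
  C=C: 1 × 626 = 626
  H-F: 1 × 547 = 547
  Σ(broken) = 2797 kJ
Bonds formed (products):
  C-C: 1 × 342 = 342
  C-F: 1 × 472 = 472
  C-H: 5 × 406 = 2030
  Σ(formed) = 2844 kJ
ΔH = Σ(broken) − Σ(formed) = 2797 − 2844 = −47 kJ

ΔH ≈ −47 kJ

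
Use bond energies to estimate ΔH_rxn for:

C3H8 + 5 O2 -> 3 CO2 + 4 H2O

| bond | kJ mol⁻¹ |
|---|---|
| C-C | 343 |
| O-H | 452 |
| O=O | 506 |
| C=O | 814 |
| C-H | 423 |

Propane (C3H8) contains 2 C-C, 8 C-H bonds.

Bonds broken (reactants):
  C-C: 2 × 343 = 686
  C-H: 8 × 423 = 3384
  O=O: 5 × 506 = 2530
  Σ(broken) = 6600 kJ
Bonds formed (products):
  C=O: 6 × 814 = 4884
  O-H: 8 × 452 = 3616
  Σ(formed) = 8500 kJ
ΔH = Σ(broken) − Σ(formed) = 6600 − 8500 = −1900 kJ

ΔH ≈ −1900 kJ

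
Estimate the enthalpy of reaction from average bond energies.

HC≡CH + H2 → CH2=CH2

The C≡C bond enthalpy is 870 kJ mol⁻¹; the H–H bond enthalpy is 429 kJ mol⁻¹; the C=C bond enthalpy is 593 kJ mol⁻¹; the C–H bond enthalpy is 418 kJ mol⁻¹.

Bonds broken (reactants):
  C≡C: 1 × 870 = 870
  C–H: 2 × 418 = 836
  H–H: 1 × 429 = 429
  Σ(broken) = 2135 kJ
Bonds formed (products):
  C–H: 4 × 418 = 1672
  C=C: 1 × 593 = 593
  Σ(formed) = 2265 kJ
ΔH = Σ(broken) − Σ(formed) = 2135 − 2265 = −130 kJ

ΔH ≈ −130 kJ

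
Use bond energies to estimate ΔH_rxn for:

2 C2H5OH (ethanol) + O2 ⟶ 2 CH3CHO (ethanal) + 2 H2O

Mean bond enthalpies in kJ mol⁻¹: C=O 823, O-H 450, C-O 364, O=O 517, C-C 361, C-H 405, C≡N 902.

Bonds broken (reactants):
  C-C: 2 × 361 = 722
  C-H: 10 × 405 = 4050
  C-O: 2 × 364 = 728
  O-H: 2 × 450 = 900
  O=O: 1 × 517 = 517
  Σ(broken) = 6917 kJ
Bonds formed (products):
  C-C: 2 × 361 = 722
  C-H: 8 × 405 = 3240
  C=O: 2 × 823 = 1646
  O-H: 4 × 450 = 1800
  Σ(formed) = 7408 kJ
ΔH = Σ(broken) − Σ(formed) = 6917 − 7408 = −491 kJ

ΔH ≈ −491 kJ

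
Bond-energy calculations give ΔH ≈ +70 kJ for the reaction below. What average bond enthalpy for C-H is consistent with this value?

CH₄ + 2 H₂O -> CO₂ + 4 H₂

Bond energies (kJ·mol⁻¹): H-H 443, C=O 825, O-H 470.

Let D be the C-H bond energy.
Σ(broken) = 4×D + 4×470 = 1880 + 4D
Σ(formed) = 2×825 + 4×443 = 3422
ΔH = Σ(broken) − Σ(formed) = (1880 + 4D) − (3422) = −1542 + 4D
Setting this equal to +70 kJ gives 4D = 1612, so D = 403 kJ/mol.

D(C-H) ≈ 403 kJ/mol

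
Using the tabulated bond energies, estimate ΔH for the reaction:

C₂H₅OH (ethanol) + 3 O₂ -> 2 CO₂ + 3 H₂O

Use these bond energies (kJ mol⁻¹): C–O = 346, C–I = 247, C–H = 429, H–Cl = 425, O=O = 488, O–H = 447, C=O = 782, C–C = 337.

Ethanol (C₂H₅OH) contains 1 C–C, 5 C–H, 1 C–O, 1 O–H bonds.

ΔH ≈ −1071 kJ

Bonds broken (reactants):
  C–C: 1 × 337 = 337
  C–H: 5 × 429 = 2145
  C–O: 1 × 346 = 346
  O–H: 1 × 447 = 447
  O=O: 3 × 488 = 1464
  Σ(broken) = 4739 kJ
Bonds formed (products):
  C=O: 4 × 782 = 3128
  O–H: 6 × 447 = 2682
  Σ(formed) = 5810 kJ
ΔH = Σ(broken) − Σ(formed) = 4739 − 5810 = −1071 kJ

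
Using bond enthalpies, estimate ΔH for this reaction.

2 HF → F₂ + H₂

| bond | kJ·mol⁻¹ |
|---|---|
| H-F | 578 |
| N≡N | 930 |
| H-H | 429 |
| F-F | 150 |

Bonds broken (reactants):
  H-F: 2 × 578 = 1156
  Σ(broken) = 1156 kJ
Bonds formed (products):
  F-F: 1 × 150 = 150
  H-H: 1 × 429 = 429
  Σ(formed) = 579 kJ
ΔH = Σ(broken) − Σ(formed) = 1156 − 579 = +577 kJ

ΔH ≈ +577 kJ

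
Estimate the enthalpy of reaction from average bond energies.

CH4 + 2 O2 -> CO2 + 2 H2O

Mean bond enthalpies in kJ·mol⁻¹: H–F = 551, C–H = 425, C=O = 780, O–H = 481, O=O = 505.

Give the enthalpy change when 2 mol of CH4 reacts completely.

Bonds broken (reactants):
  C–H: 4 × 425 = 1700
  O=O: 2 × 505 = 1010
  Σ(broken) = 2710 kJ
Bonds formed (products):
  C=O: 2 × 780 = 1560
  O–H: 4 × 481 = 1924
  Σ(formed) = 3484 kJ
ΔH = Σ(broken) − Σ(formed) = 2710 − 3484 = −774 kJ
For 2× the reaction as written: 2 × (−774) = −1548 kJ

ΔH = −1548 kJ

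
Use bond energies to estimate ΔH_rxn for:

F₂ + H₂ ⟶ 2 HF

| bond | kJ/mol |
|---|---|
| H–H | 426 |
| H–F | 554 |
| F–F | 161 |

ΔH ≈ −521 kJ

Bonds broken (reactants):
  F–F: 1 × 161 = 161
  H–H: 1 × 426 = 426
  Σ(broken) = 587 kJ
Bonds formed (products):
  H–F: 2 × 554 = 1108
  Σ(formed) = 1108 kJ
ΔH = Σ(broken) − Σ(formed) = 587 − 1108 = −521 kJ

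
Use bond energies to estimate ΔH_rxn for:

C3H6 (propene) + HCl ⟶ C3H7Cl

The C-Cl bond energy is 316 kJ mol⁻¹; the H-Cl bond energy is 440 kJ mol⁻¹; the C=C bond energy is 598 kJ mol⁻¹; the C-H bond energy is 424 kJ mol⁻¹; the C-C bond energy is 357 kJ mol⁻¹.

Bonds broken (reactants):
  C-C: 1 × 357 = 357
  C-H: 6 × 424 = 2544
  C=C: 1 × 598 = 598
  H-Cl: 1 × 440 = 440
  Σ(broken) = 3939 kJ
Bonds formed (products):
  C-C: 2 × 357 = 714
  C-Cl: 1 × 316 = 316
  C-H: 7 × 424 = 2968
  Σ(formed) = 3998 kJ
ΔH = Σ(broken) − Σ(formed) = 3939 − 3998 = −59 kJ

ΔH ≈ −59 kJ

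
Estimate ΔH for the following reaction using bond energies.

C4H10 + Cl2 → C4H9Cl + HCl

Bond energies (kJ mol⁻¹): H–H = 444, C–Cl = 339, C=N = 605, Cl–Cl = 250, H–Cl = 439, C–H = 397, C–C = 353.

ΔH ≈ −131 kJ

Bonds broken (reactants):
  C–C: 3 × 353 = 1059
  C–H: 10 × 397 = 3970
  Cl–Cl: 1 × 250 = 250
  Σ(broken) = 5279 kJ
Bonds formed (products):
  C–C: 3 × 353 = 1059
  C–Cl: 1 × 339 = 339
  C–H: 9 × 397 = 3573
  H–Cl: 1 × 439 = 439
  Σ(formed) = 5410 kJ
ΔH = Σ(broken) − Σ(formed) = 5279 − 5410 = −131 kJ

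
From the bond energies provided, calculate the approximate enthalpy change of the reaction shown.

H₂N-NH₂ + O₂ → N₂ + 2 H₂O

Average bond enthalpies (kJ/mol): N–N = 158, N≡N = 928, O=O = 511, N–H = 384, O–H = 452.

ΔH ≈ −531 kJ

Bonds broken (reactants):
  N–H: 4 × 384 = 1536
  N–N: 1 × 158 = 158
  O=O: 1 × 511 = 511
  Σ(broken) = 2205 kJ
Bonds formed (products):
  N≡N: 1 × 928 = 928
  O–H: 4 × 452 = 1808
  Σ(formed) = 2736 kJ
ΔH = Σ(broken) − Σ(formed) = 2205 − 2736 = −531 kJ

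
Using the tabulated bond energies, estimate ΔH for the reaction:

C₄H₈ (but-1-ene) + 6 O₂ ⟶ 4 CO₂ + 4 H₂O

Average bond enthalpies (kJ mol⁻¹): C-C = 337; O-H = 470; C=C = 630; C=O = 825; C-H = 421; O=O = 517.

Bonds broken (reactants):
  C-C: 2 × 337 = 674
  C-H: 8 × 421 = 3368
  C=C: 1 × 630 = 630
  O=O: 6 × 517 = 3102
  Σ(broken) = 7774 kJ
Bonds formed (products):
  C=O: 8 × 825 = 6600
  O-H: 8 × 470 = 3760
  Σ(formed) = 10360 kJ
ΔH = Σ(broken) − Σ(formed) = 7774 − 10360 = −2586 kJ

ΔH ≈ −2586 kJ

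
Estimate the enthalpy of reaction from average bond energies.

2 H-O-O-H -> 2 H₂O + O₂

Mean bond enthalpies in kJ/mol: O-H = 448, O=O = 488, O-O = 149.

ΔH ≈ −190 kJ

Bonds broken (reactants):
  O-H: 4 × 448 = 1792
  O-O: 2 × 149 = 298
  Σ(broken) = 2090 kJ
Bonds formed (products):
  O-H: 4 × 448 = 1792
  O=O: 1 × 488 = 488
  Σ(formed) = 2280 kJ
ΔH = Σ(broken) − Σ(formed) = 2090 − 2280 = −190 kJ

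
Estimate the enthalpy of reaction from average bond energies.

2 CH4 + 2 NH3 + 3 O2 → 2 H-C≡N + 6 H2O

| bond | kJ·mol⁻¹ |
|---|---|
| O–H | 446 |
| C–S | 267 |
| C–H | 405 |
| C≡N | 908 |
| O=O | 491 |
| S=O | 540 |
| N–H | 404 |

Bonds broken (reactants):
  C–H: 8 × 405 = 3240
  N–H: 6 × 404 = 2424
  O=O: 3 × 491 = 1473
  Σ(broken) = 7137 kJ
Bonds formed (products):
  C≡N: 2 × 908 = 1816
  C–H: 2 × 405 = 810
  O–H: 12 × 446 = 5352
  Σ(formed) = 7978 kJ
ΔH = Σ(broken) − Σ(formed) = 7137 − 7978 = −841 kJ

ΔH ≈ −841 kJ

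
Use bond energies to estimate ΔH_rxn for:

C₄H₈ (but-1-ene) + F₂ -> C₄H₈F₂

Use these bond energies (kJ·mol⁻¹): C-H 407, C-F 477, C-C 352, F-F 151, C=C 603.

Bonds broken (reactants):
  C-C: 2 × 352 = 704
  C-H: 8 × 407 = 3256
  C=C: 1 × 603 = 603
  F-F: 1 × 151 = 151
  Σ(broken) = 4714 kJ
Bonds formed (products):
  C-C: 3 × 352 = 1056
  C-F: 2 × 477 = 954
  C-H: 8 × 407 = 3256
  Σ(formed) = 5266 kJ
ΔH = Σ(broken) − Σ(formed) = 4714 − 5266 = −552 kJ

ΔH ≈ −552 kJ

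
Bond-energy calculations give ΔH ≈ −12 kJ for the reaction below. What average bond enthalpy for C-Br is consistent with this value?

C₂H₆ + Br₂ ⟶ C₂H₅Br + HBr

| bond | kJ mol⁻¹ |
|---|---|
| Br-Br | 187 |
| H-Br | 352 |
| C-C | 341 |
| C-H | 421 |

D(C-Br) ≈ 268 kJ/mol

Let D be the C-Br bond energy.
Σ(broken) = 1×187 + 1×341 + 6×421 = 3054
Σ(formed) = 1×D + 1×341 + 5×421 + 1×352 = 2798 + D
ΔH = Σ(broken) − Σ(formed) = (3054) − (2798 + D) = +256 − D
Setting this equal to −12 kJ gives D = 268 kJ/mol.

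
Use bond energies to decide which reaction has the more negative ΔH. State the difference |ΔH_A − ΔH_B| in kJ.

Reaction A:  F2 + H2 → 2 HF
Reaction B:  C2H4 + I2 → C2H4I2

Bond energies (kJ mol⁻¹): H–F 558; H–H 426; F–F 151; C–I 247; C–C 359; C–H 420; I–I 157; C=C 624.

Reaction A:
  Bonds broken (reactants):
    F–F: 1 × 151 = 151
    H–H: 1 × 426 = 426
    Σ(broken) = 577 kJ
  Bonds formed (products):
    H–F: 2 × 558 = 1116
    Σ(formed) = 1116 kJ
  ΔH_A = 577 − 1116 = −539 kJ
Reaction B:
  Bonds broken (reactants):
    C–H: 4 × 420 = 1680
    C=C: 1 × 624 = 624
    I–I: 1 × 157 = 157
    Σ(broken) = 2461 kJ
  Bonds formed (products):
    C–C: 1 × 359 = 359
    C–H: 4 × 420 = 1680
    C–I: 2 × 247 = 494
    Σ(formed) = 2533 kJ
  ΔH_B = 2461 − 2533 = −72 kJ
ΔH_A − ΔH_B = −467 kJ, so reaction A has the more negative ΔH; |ΔH_A − ΔH_B| = 467 kJ.

Reaction A, by 467 kJ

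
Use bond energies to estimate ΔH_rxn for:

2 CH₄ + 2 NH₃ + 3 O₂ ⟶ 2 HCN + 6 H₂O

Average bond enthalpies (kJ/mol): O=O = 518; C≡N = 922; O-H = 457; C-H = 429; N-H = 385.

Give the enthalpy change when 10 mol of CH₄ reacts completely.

ΔH = −4450 kJ

Bonds broken (reactants):
  C-H: 8 × 429 = 3432
  N-H: 6 × 385 = 2310
  O=O: 3 × 518 = 1554
  Σ(broken) = 7296 kJ
Bonds formed (products):
  C≡N: 2 × 922 = 1844
  C-H: 2 × 429 = 858
  O-H: 12 × 457 = 5484
  Σ(formed) = 8186 kJ
ΔH = Σ(broken) − Σ(formed) = 7296 − 8186 = −890 kJ
For 5× the reaction as written: 5 × (−890) = −4450 kJ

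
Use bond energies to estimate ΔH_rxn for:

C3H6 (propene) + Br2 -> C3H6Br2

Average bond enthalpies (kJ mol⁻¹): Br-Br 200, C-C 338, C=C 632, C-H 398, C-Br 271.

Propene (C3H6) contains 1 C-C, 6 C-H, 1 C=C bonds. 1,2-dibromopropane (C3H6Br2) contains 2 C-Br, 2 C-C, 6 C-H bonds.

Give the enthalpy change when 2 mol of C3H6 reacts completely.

ΔH = −96 kJ

Bonds broken (reactants):
  Br-Br: 1 × 200 = 200
  C-C: 1 × 338 = 338
  C-H: 6 × 398 = 2388
  C=C: 1 × 632 = 632
  Σ(broken) = 3558 kJ
Bonds formed (products):
  C-Br: 2 × 271 = 542
  C-C: 2 × 338 = 676
  C-H: 6 × 398 = 2388
  Σ(formed) = 3606 kJ
ΔH = Σ(broken) − Σ(formed) = 3558 − 3606 = −48 kJ
For 2× the reaction as written: 2 × (−48) = −96 kJ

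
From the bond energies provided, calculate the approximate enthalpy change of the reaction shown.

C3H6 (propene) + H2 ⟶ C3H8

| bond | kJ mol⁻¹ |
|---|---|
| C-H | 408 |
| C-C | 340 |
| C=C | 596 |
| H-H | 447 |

Bonds broken (reactants):
  C-C: 1 × 340 = 340
  C-H: 6 × 408 = 2448
  C=C: 1 × 596 = 596
  H-H: 1 × 447 = 447
  Σ(broken) = 3831 kJ
Bonds formed (products):
  C-C: 2 × 340 = 680
  C-H: 8 × 408 = 3264
  Σ(formed) = 3944 kJ
ΔH = Σ(broken) − Σ(formed) = 3831 − 3944 = −113 kJ

ΔH ≈ −113 kJ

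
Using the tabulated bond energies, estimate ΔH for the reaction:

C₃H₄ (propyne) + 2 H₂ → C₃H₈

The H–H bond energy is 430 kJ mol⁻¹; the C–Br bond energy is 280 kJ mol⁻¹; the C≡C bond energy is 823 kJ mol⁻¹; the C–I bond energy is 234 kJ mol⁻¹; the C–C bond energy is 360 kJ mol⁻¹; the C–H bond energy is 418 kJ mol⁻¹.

ΔH ≈ −349 kJ

Bonds broken (reactants):
  C≡C: 1 × 823 = 823
  C–C: 1 × 360 = 360
  C–H: 4 × 418 = 1672
  H–H: 2 × 430 = 860
  Σ(broken) = 3715 kJ
Bonds formed (products):
  C–C: 2 × 360 = 720
  C–H: 8 × 418 = 3344
  Σ(formed) = 4064 kJ
ΔH = Σ(broken) − Σ(formed) = 3715 − 4064 = −349 kJ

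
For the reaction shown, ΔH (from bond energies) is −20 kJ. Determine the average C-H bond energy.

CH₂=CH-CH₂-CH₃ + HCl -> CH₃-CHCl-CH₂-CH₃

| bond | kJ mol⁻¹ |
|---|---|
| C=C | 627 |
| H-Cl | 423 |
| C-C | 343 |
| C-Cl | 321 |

D(C-H) ≈ 406 kJ/mol

Let D be the C-H bond energy.
Σ(broken) = 2×343 + 8×D + 1×627 + 1×423 = 1736 + 8D
Σ(formed) = 3×343 + 1×321 + 9×D = 1350 + 9D
ΔH = Σ(broken) − Σ(formed) = (1736 + 8D) − (1350 + 9D) = +386 − D
Setting this equal to −20 kJ gives D = 406 kJ/mol.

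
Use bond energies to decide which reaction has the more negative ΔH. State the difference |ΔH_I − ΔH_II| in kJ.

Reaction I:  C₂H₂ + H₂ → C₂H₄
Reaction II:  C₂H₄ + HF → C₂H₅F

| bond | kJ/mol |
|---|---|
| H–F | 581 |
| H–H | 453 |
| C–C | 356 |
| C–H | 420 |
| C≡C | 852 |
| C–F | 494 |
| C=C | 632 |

Reaction I:
  Bonds broken (reactants):
    C≡C: 1 × 852 = 852
    C–H: 2 × 420 = 840
    H–H: 1 × 453 = 453
    Σ(broken) = 2145 kJ
  Bonds formed (products):
    C–H: 4 × 420 = 1680
    C=C: 1 × 632 = 632
    Σ(formed) = 2312 kJ
  ΔH_I = 2145 − 2312 = −167 kJ
Reaction II:
  Bonds broken (reactants):
    C–H: 4 × 420 = 1680
    C=C: 1 × 632 = 632
    H–F: 1 × 581 = 581
    Σ(broken) = 2893 kJ
  Bonds formed (products):
    C–C: 1 × 356 = 356
    C–F: 1 × 494 = 494
    C–H: 5 × 420 = 2100
    Σ(formed) = 2950 kJ
  ΔH_II = 2893 − 2950 = −57 kJ
ΔH_I − ΔH_II = −110 kJ, so reaction I has the more negative ΔH; |ΔH_I − ΔH_II| = 110 kJ.

Reaction I, by 110 kJ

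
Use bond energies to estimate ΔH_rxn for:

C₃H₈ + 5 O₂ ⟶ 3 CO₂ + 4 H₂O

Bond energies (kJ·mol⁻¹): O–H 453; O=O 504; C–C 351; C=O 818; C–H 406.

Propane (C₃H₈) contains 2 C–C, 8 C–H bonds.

Bonds broken (reactants):
  C–C: 2 × 351 = 702
  C–H: 8 × 406 = 3248
  O=O: 5 × 504 = 2520
  Σ(broken) = 6470 kJ
Bonds formed (products):
  C=O: 6 × 818 = 4908
  O–H: 8 × 453 = 3624
  Σ(formed) = 8532 kJ
ΔH = Σ(broken) − Σ(formed) = 6470 − 8532 = −2062 kJ

ΔH ≈ −2062 kJ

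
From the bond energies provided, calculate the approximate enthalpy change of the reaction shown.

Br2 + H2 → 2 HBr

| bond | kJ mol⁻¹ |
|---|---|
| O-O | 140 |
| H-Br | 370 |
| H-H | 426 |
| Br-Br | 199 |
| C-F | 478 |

ΔH ≈ −115 kJ

Bonds broken (reactants):
  Br-Br: 1 × 199 = 199
  H-H: 1 × 426 = 426
  Σ(broken) = 625 kJ
Bonds formed (products):
  H-Br: 2 × 370 = 740
  Σ(formed) = 740 kJ
ΔH = Σ(broken) − Σ(formed) = 625 − 740 = −115 kJ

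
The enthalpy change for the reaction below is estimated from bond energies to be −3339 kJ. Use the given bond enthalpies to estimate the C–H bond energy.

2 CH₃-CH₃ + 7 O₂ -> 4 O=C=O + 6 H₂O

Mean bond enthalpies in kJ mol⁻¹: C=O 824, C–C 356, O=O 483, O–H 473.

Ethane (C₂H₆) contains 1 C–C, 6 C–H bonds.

Let D be the C–H bond energy.
Σ(broken) = 2×356 + 12×D + 7×483 = 4093 + 12D
Σ(formed) = 8×824 + 12×473 = 12268
ΔH = Σ(broken) − Σ(formed) = (4093 + 12D) − (12268) = −8175 + 12D
Setting this equal to −3339 kJ gives 12D = 4836, so D = 403 kJ/mol.

D(C–H) ≈ 403 kJ/mol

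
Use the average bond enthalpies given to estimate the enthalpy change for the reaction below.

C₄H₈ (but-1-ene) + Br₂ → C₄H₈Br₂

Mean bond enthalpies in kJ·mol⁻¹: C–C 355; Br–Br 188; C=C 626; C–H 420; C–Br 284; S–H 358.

ΔH ≈ −109 kJ

Bonds broken (reactants):
  Br–Br: 1 × 188 = 188
  C–C: 2 × 355 = 710
  C–H: 8 × 420 = 3360
  C=C: 1 × 626 = 626
  Σ(broken) = 4884 kJ
Bonds formed (products):
  C–Br: 2 × 284 = 568
  C–C: 3 × 355 = 1065
  C–H: 8 × 420 = 3360
  Σ(formed) = 4993 kJ
ΔH = Σ(broken) − Σ(formed) = 4884 − 4993 = −109 kJ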